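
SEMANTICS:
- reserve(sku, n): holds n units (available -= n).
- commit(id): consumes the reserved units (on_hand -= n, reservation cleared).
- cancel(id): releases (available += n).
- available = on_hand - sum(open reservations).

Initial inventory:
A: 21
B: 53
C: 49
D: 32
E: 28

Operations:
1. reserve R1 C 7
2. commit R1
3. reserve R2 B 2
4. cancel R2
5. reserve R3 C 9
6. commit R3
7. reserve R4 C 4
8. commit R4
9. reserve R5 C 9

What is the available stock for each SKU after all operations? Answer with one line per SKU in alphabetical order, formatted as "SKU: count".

Answer: A: 21
B: 53
C: 20
D: 32
E: 28

Derivation:
Step 1: reserve R1 C 7 -> on_hand[A=21 B=53 C=49 D=32 E=28] avail[A=21 B=53 C=42 D=32 E=28] open={R1}
Step 2: commit R1 -> on_hand[A=21 B=53 C=42 D=32 E=28] avail[A=21 B=53 C=42 D=32 E=28] open={}
Step 3: reserve R2 B 2 -> on_hand[A=21 B=53 C=42 D=32 E=28] avail[A=21 B=51 C=42 D=32 E=28] open={R2}
Step 4: cancel R2 -> on_hand[A=21 B=53 C=42 D=32 E=28] avail[A=21 B=53 C=42 D=32 E=28] open={}
Step 5: reserve R3 C 9 -> on_hand[A=21 B=53 C=42 D=32 E=28] avail[A=21 B=53 C=33 D=32 E=28] open={R3}
Step 6: commit R3 -> on_hand[A=21 B=53 C=33 D=32 E=28] avail[A=21 B=53 C=33 D=32 E=28] open={}
Step 7: reserve R4 C 4 -> on_hand[A=21 B=53 C=33 D=32 E=28] avail[A=21 B=53 C=29 D=32 E=28] open={R4}
Step 8: commit R4 -> on_hand[A=21 B=53 C=29 D=32 E=28] avail[A=21 B=53 C=29 D=32 E=28] open={}
Step 9: reserve R5 C 9 -> on_hand[A=21 B=53 C=29 D=32 E=28] avail[A=21 B=53 C=20 D=32 E=28] open={R5}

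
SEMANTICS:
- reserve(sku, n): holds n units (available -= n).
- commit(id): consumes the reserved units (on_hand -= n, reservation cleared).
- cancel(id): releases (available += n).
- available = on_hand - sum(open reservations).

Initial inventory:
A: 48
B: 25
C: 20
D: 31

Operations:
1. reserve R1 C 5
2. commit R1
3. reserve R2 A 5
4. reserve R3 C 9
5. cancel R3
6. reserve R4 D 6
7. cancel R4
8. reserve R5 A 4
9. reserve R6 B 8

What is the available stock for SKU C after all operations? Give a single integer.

Step 1: reserve R1 C 5 -> on_hand[A=48 B=25 C=20 D=31] avail[A=48 B=25 C=15 D=31] open={R1}
Step 2: commit R1 -> on_hand[A=48 B=25 C=15 D=31] avail[A=48 B=25 C=15 D=31] open={}
Step 3: reserve R2 A 5 -> on_hand[A=48 B=25 C=15 D=31] avail[A=43 B=25 C=15 D=31] open={R2}
Step 4: reserve R3 C 9 -> on_hand[A=48 B=25 C=15 D=31] avail[A=43 B=25 C=6 D=31] open={R2,R3}
Step 5: cancel R3 -> on_hand[A=48 B=25 C=15 D=31] avail[A=43 B=25 C=15 D=31] open={R2}
Step 6: reserve R4 D 6 -> on_hand[A=48 B=25 C=15 D=31] avail[A=43 B=25 C=15 D=25] open={R2,R4}
Step 7: cancel R4 -> on_hand[A=48 B=25 C=15 D=31] avail[A=43 B=25 C=15 D=31] open={R2}
Step 8: reserve R5 A 4 -> on_hand[A=48 B=25 C=15 D=31] avail[A=39 B=25 C=15 D=31] open={R2,R5}
Step 9: reserve R6 B 8 -> on_hand[A=48 B=25 C=15 D=31] avail[A=39 B=17 C=15 D=31] open={R2,R5,R6}
Final available[C] = 15

Answer: 15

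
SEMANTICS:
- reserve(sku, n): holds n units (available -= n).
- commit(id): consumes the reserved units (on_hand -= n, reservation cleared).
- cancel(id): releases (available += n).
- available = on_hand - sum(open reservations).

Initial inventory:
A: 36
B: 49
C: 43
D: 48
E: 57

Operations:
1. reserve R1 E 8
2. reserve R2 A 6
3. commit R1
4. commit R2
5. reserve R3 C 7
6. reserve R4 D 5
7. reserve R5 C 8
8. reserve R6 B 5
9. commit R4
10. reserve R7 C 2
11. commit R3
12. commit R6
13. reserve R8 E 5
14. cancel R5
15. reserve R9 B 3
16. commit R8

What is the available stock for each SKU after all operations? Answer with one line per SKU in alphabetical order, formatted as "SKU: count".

Answer: A: 30
B: 41
C: 34
D: 43
E: 44

Derivation:
Step 1: reserve R1 E 8 -> on_hand[A=36 B=49 C=43 D=48 E=57] avail[A=36 B=49 C=43 D=48 E=49] open={R1}
Step 2: reserve R2 A 6 -> on_hand[A=36 B=49 C=43 D=48 E=57] avail[A=30 B=49 C=43 D=48 E=49] open={R1,R2}
Step 3: commit R1 -> on_hand[A=36 B=49 C=43 D=48 E=49] avail[A=30 B=49 C=43 D=48 E=49] open={R2}
Step 4: commit R2 -> on_hand[A=30 B=49 C=43 D=48 E=49] avail[A=30 B=49 C=43 D=48 E=49] open={}
Step 5: reserve R3 C 7 -> on_hand[A=30 B=49 C=43 D=48 E=49] avail[A=30 B=49 C=36 D=48 E=49] open={R3}
Step 6: reserve R4 D 5 -> on_hand[A=30 B=49 C=43 D=48 E=49] avail[A=30 B=49 C=36 D=43 E=49] open={R3,R4}
Step 7: reserve R5 C 8 -> on_hand[A=30 B=49 C=43 D=48 E=49] avail[A=30 B=49 C=28 D=43 E=49] open={R3,R4,R5}
Step 8: reserve R6 B 5 -> on_hand[A=30 B=49 C=43 D=48 E=49] avail[A=30 B=44 C=28 D=43 E=49] open={R3,R4,R5,R6}
Step 9: commit R4 -> on_hand[A=30 B=49 C=43 D=43 E=49] avail[A=30 B=44 C=28 D=43 E=49] open={R3,R5,R6}
Step 10: reserve R7 C 2 -> on_hand[A=30 B=49 C=43 D=43 E=49] avail[A=30 B=44 C=26 D=43 E=49] open={R3,R5,R6,R7}
Step 11: commit R3 -> on_hand[A=30 B=49 C=36 D=43 E=49] avail[A=30 B=44 C=26 D=43 E=49] open={R5,R6,R7}
Step 12: commit R6 -> on_hand[A=30 B=44 C=36 D=43 E=49] avail[A=30 B=44 C=26 D=43 E=49] open={R5,R7}
Step 13: reserve R8 E 5 -> on_hand[A=30 B=44 C=36 D=43 E=49] avail[A=30 B=44 C=26 D=43 E=44] open={R5,R7,R8}
Step 14: cancel R5 -> on_hand[A=30 B=44 C=36 D=43 E=49] avail[A=30 B=44 C=34 D=43 E=44] open={R7,R8}
Step 15: reserve R9 B 3 -> on_hand[A=30 B=44 C=36 D=43 E=49] avail[A=30 B=41 C=34 D=43 E=44] open={R7,R8,R9}
Step 16: commit R8 -> on_hand[A=30 B=44 C=36 D=43 E=44] avail[A=30 B=41 C=34 D=43 E=44] open={R7,R9}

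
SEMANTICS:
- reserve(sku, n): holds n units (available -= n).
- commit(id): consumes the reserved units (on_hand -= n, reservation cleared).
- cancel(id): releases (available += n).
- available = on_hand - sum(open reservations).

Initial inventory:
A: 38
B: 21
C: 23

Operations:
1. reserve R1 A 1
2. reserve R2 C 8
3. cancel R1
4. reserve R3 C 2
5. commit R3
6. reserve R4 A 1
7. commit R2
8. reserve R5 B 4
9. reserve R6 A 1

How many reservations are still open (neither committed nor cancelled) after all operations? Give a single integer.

Step 1: reserve R1 A 1 -> on_hand[A=38 B=21 C=23] avail[A=37 B=21 C=23] open={R1}
Step 2: reserve R2 C 8 -> on_hand[A=38 B=21 C=23] avail[A=37 B=21 C=15] open={R1,R2}
Step 3: cancel R1 -> on_hand[A=38 B=21 C=23] avail[A=38 B=21 C=15] open={R2}
Step 4: reserve R3 C 2 -> on_hand[A=38 B=21 C=23] avail[A=38 B=21 C=13] open={R2,R3}
Step 5: commit R3 -> on_hand[A=38 B=21 C=21] avail[A=38 B=21 C=13] open={R2}
Step 6: reserve R4 A 1 -> on_hand[A=38 B=21 C=21] avail[A=37 B=21 C=13] open={R2,R4}
Step 7: commit R2 -> on_hand[A=38 B=21 C=13] avail[A=37 B=21 C=13] open={R4}
Step 8: reserve R5 B 4 -> on_hand[A=38 B=21 C=13] avail[A=37 B=17 C=13] open={R4,R5}
Step 9: reserve R6 A 1 -> on_hand[A=38 B=21 C=13] avail[A=36 B=17 C=13] open={R4,R5,R6}
Open reservations: ['R4', 'R5', 'R6'] -> 3

Answer: 3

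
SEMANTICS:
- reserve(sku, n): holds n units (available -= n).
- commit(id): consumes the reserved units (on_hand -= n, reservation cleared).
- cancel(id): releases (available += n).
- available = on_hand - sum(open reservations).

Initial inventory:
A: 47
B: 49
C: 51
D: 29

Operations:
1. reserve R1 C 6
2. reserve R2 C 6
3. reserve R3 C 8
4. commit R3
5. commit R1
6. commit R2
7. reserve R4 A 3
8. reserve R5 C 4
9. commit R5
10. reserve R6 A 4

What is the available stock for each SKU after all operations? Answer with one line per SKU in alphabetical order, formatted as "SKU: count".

Step 1: reserve R1 C 6 -> on_hand[A=47 B=49 C=51 D=29] avail[A=47 B=49 C=45 D=29] open={R1}
Step 2: reserve R2 C 6 -> on_hand[A=47 B=49 C=51 D=29] avail[A=47 B=49 C=39 D=29] open={R1,R2}
Step 3: reserve R3 C 8 -> on_hand[A=47 B=49 C=51 D=29] avail[A=47 B=49 C=31 D=29] open={R1,R2,R3}
Step 4: commit R3 -> on_hand[A=47 B=49 C=43 D=29] avail[A=47 B=49 C=31 D=29] open={R1,R2}
Step 5: commit R1 -> on_hand[A=47 B=49 C=37 D=29] avail[A=47 B=49 C=31 D=29] open={R2}
Step 6: commit R2 -> on_hand[A=47 B=49 C=31 D=29] avail[A=47 B=49 C=31 D=29] open={}
Step 7: reserve R4 A 3 -> on_hand[A=47 B=49 C=31 D=29] avail[A=44 B=49 C=31 D=29] open={R4}
Step 8: reserve R5 C 4 -> on_hand[A=47 B=49 C=31 D=29] avail[A=44 B=49 C=27 D=29] open={R4,R5}
Step 9: commit R5 -> on_hand[A=47 B=49 C=27 D=29] avail[A=44 B=49 C=27 D=29] open={R4}
Step 10: reserve R6 A 4 -> on_hand[A=47 B=49 C=27 D=29] avail[A=40 B=49 C=27 D=29] open={R4,R6}

Answer: A: 40
B: 49
C: 27
D: 29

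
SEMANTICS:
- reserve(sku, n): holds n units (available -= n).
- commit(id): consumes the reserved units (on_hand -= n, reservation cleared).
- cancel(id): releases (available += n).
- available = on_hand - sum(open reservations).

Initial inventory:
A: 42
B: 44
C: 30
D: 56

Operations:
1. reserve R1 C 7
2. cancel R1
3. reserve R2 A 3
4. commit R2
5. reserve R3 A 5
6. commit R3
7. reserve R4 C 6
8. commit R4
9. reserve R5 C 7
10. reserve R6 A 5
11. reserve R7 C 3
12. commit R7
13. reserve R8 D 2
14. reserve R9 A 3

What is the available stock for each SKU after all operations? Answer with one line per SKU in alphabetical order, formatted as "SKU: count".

Answer: A: 26
B: 44
C: 14
D: 54

Derivation:
Step 1: reserve R1 C 7 -> on_hand[A=42 B=44 C=30 D=56] avail[A=42 B=44 C=23 D=56] open={R1}
Step 2: cancel R1 -> on_hand[A=42 B=44 C=30 D=56] avail[A=42 B=44 C=30 D=56] open={}
Step 3: reserve R2 A 3 -> on_hand[A=42 B=44 C=30 D=56] avail[A=39 B=44 C=30 D=56] open={R2}
Step 4: commit R2 -> on_hand[A=39 B=44 C=30 D=56] avail[A=39 B=44 C=30 D=56] open={}
Step 5: reserve R3 A 5 -> on_hand[A=39 B=44 C=30 D=56] avail[A=34 B=44 C=30 D=56] open={R3}
Step 6: commit R3 -> on_hand[A=34 B=44 C=30 D=56] avail[A=34 B=44 C=30 D=56] open={}
Step 7: reserve R4 C 6 -> on_hand[A=34 B=44 C=30 D=56] avail[A=34 B=44 C=24 D=56] open={R4}
Step 8: commit R4 -> on_hand[A=34 B=44 C=24 D=56] avail[A=34 B=44 C=24 D=56] open={}
Step 9: reserve R5 C 7 -> on_hand[A=34 B=44 C=24 D=56] avail[A=34 B=44 C=17 D=56] open={R5}
Step 10: reserve R6 A 5 -> on_hand[A=34 B=44 C=24 D=56] avail[A=29 B=44 C=17 D=56] open={R5,R6}
Step 11: reserve R7 C 3 -> on_hand[A=34 B=44 C=24 D=56] avail[A=29 B=44 C=14 D=56] open={R5,R6,R7}
Step 12: commit R7 -> on_hand[A=34 B=44 C=21 D=56] avail[A=29 B=44 C=14 D=56] open={R5,R6}
Step 13: reserve R8 D 2 -> on_hand[A=34 B=44 C=21 D=56] avail[A=29 B=44 C=14 D=54] open={R5,R6,R8}
Step 14: reserve R9 A 3 -> on_hand[A=34 B=44 C=21 D=56] avail[A=26 B=44 C=14 D=54] open={R5,R6,R8,R9}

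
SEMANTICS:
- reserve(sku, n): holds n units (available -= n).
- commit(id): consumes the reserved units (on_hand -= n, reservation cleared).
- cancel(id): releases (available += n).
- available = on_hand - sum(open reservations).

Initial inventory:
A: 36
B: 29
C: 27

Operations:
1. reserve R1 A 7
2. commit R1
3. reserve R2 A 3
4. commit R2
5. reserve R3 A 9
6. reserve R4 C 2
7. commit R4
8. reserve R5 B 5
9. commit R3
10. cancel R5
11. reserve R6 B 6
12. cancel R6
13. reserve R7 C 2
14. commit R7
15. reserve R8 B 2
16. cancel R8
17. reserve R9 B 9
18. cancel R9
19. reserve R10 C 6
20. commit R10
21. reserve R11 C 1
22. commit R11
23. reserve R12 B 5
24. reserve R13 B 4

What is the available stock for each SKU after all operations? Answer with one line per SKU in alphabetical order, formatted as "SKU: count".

Answer: A: 17
B: 20
C: 16

Derivation:
Step 1: reserve R1 A 7 -> on_hand[A=36 B=29 C=27] avail[A=29 B=29 C=27] open={R1}
Step 2: commit R1 -> on_hand[A=29 B=29 C=27] avail[A=29 B=29 C=27] open={}
Step 3: reserve R2 A 3 -> on_hand[A=29 B=29 C=27] avail[A=26 B=29 C=27] open={R2}
Step 4: commit R2 -> on_hand[A=26 B=29 C=27] avail[A=26 B=29 C=27] open={}
Step 5: reserve R3 A 9 -> on_hand[A=26 B=29 C=27] avail[A=17 B=29 C=27] open={R3}
Step 6: reserve R4 C 2 -> on_hand[A=26 B=29 C=27] avail[A=17 B=29 C=25] open={R3,R4}
Step 7: commit R4 -> on_hand[A=26 B=29 C=25] avail[A=17 B=29 C=25] open={R3}
Step 8: reserve R5 B 5 -> on_hand[A=26 B=29 C=25] avail[A=17 B=24 C=25] open={R3,R5}
Step 9: commit R3 -> on_hand[A=17 B=29 C=25] avail[A=17 B=24 C=25] open={R5}
Step 10: cancel R5 -> on_hand[A=17 B=29 C=25] avail[A=17 B=29 C=25] open={}
Step 11: reserve R6 B 6 -> on_hand[A=17 B=29 C=25] avail[A=17 B=23 C=25] open={R6}
Step 12: cancel R6 -> on_hand[A=17 B=29 C=25] avail[A=17 B=29 C=25] open={}
Step 13: reserve R7 C 2 -> on_hand[A=17 B=29 C=25] avail[A=17 B=29 C=23] open={R7}
Step 14: commit R7 -> on_hand[A=17 B=29 C=23] avail[A=17 B=29 C=23] open={}
Step 15: reserve R8 B 2 -> on_hand[A=17 B=29 C=23] avail[A=17 B=27 C=23] open={R8}
Step 16: cancel R8 -> on_hand[A=17 B=29 C=23] avail[A=17 B=29 C=23] open={}
Step 17: reserve R9 B 9 -> on_hand[A=17 B=29 C=23] avail[A=17 B=20 C=23] open={R9}
Step 18: cancel R9 -> on_hand[A=17 B=29 C=23] avail[A=17 B=29 C=23] open={}
Step 19: reserve R10 C 6 -> on_hand[A=17 B=29 C=23] avail[A=17 B=29 C=17] open={R10}
Step 20: commit R10 -> on_hand[A=17 B=29 C=17] avail[A=17 B=29 C=17] open={}
Step 21: reserve R11 C 1 -> on_hand[A=17 B=29 C=17] avail[A=17 B=29 C=16] open={R11}
Step 22: commit R11 -> on_hand[A=17 B=29 C=16] avail[A=17 B=29 C=16] open={}
Step 23: reserve R12 B 5 -> on_hand[A=17 B=29 C=16] avail[A=17 B=24 C=16] open={R12}
Step 24: reserve R13 B 4 -> on_hand[A=17 B=29 C=16] avail[A=17 B=20 C=16] open={R12,R13}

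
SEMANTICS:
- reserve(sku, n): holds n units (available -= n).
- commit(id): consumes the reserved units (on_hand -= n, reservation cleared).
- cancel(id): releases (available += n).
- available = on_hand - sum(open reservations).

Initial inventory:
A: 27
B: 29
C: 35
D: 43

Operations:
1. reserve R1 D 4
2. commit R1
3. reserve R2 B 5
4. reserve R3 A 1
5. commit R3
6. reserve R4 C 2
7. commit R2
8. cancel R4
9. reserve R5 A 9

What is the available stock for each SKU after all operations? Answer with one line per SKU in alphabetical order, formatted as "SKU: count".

Answer: A: 17
B: 24
C: 35
D: 39

Derivation:
Step 1: reserve R1 D 4 -> on_hand[A=27 B=29 C=35 D=43] avail[A=27 B=29 C=35 D=39] open={R1}
Step 2: commit R1 -> on_hand[A=27 B=29 C=35 D=39] avail[A=27 B=29 C=35 D=39] open={}
Step 3: reserve R2 B 5 -> on_hand[A=27 B=29 C=35 D=39] avail[A=27 B=24 C=35 D=39] open={R2}
Step 4: reserve R3 A 1 -> on_hand[A=27 B=29 C=35 D=39] avail[A=26 B=24 C=35 D=39] open={R2,R3}
Step 5: commit R3 -> on_hand[A=26 B=29 C=35 D=39] avail[A=26 B=24 C=35 D=39] open={R2}
Step 6: reserve R4 C 2 -> on_hand[A=26 B=29 C=35 D=39] avail[A=26 B=24 C=33 D=39] open={R2,R4}
Step 7: commit R2 -> on_hand[A=26 B=24 C=35 D=39] avail[A=26 B=24 C=33 D=39] open={R4}
Step 8: cancel R4 -> on_hand[A=26 B=24 C=35 D=39] avail[A=26 B=24 C=35 D=39] open={}
Step 9: reserve R5 A 9 -> on_hand[A=26 B=24 C=35 D=39] avail[A=17 B=24 C=35 D=39] open={R5}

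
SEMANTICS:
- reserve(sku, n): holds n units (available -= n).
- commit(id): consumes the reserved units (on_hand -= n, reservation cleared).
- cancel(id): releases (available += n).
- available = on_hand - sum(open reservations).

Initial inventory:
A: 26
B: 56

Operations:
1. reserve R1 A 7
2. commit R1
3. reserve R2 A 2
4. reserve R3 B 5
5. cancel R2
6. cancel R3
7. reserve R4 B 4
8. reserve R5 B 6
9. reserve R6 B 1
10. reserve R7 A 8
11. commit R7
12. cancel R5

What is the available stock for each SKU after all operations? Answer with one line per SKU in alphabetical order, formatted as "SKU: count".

Answer: A: 11
B: 51

Derivation:
Step 1: reserve R1 A 7 -> on_hand[A=26 B=56] avail[A=19 B=56] open={R1}
Step 2: commit R1 -> on_hand[A=19 B=56] avail[A=19 B=56] open={}
Step 3: reserve R2 A 2 -> on_hand[A=19 B=56] avail[A=17 B=56] open={R2}
Step 4: reserve R3 B 5 -> on_hand[A=19 B=56] avail[A=17 B=51] open={R2,R3}
Step 5: cancel R2 -> on_hand[A=19 B=56] avail[A=19 B=51] open={R3}
Step 6: cancel R3 -> on_hand[A=19 B=56] avail[A=19 B=56] open={}
Step 7: reserve R4 B 4 -> on_hand[A=19 B=56] avail[A=19 B=52] open={R4}
Step 8: reserve R5 B 6 -> on_hand[A=19 B=56] avail[A=19 B=46] open={R4,R5}
Step 9: reserve R6 B 1 -> on_hand[A=19 B=56] avail[A=19 B=45] open={R4,R5,R6}
Step 10: reserve R7 A 8 -> on_hand[A=19 B=56] avail[A=11 B=45] open={R4,R5,R6,R7}
Step 11: commit R7 -> on_hand[A=11 B=56] avail[A=11 B=45] open={R4,R5,R6}
Step 12: cancel R5 -> on_hand[A=11 B=56] avail[A=11 B=51] open={R4,R6}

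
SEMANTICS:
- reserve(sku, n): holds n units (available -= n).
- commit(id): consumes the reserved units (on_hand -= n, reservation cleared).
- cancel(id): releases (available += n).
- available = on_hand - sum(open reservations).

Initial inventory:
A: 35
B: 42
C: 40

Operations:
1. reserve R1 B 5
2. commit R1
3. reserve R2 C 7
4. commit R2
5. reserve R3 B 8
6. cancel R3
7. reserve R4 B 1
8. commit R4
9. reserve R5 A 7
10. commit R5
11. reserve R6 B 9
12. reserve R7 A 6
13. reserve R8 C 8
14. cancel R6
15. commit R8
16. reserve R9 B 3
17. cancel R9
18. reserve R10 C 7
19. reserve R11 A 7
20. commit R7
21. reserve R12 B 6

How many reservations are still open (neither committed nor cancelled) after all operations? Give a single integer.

Answer: 3

Derivation:
Step 1: reserve R1 B 5 -> on_hand[A=35 B=42 C=40] avail[A=35 B=37 C=40] open={R1}
Step 2: commit R1 -> on_hand[A=35 B=37 C=40] avail[A=35 B=37 C=40] open={}
Step 3: reserve R2 C 7 -> on_hand[A=35 B=37 C=40] avail[A=35 B=37 C=33] open={R2}
Step 4: commit R2 -> on_hand[A=35 B=37 C=33] avail[A=35 B=37 C=33] open={}
Step 5: reserve R3 B 8 -> on_hand[A=35 B=37 C=33] avail[A=35 B=29 C=33] open={R3}
Step 6: cancel R3 -> on_hand[A=35 B=37 C=33] avail[A=35 B=37 C=33] open={}
Step 7: reserve R4 B 1 -> on_hand[A=35 B=37 C=33] avail[A=35 B=36 C=33] open={R4}
Step 8: commit R4 -> on_hand[A=35 B=36 C=33] avail[A=35 B=36 C=33] open={}
Step 9: reserve R5 A 7 -> on_hand[A=35 B=36 C=33] avail[A=28 B=36 C=33] open={R5}
Step 10: commit R5 -> on_hand[A=28 B=36 C=33] avail[A=28 B=36 C=33] open={}
Step 11: reserve R6 B 9 -> on_hand[A=28 B=36 C=33] avail[A=28 B=27 C=33] open={R6}
Step 12: reserve R7 A 6 -> on_hand[A=28 B=36 C=33] avail[A=22 B=27 C=33] open={R6,R7}
Step 13: reserve R8 C 8 -> on_hand[A=28 B=36 C=33] avail[A=22 B=27 C=25] open={R6,R7,R8}
Step 14: cancel R6 -> on_hand[A=28 B=36 C=33] avail[A=22 B=36 C=25] open={R7,R8}
Step 15: commit R8 -> on_hand[A=28 B=36 C=25] avail[A=22 B=36 C=25] open={R7}
Step 16: reserve R9 B 3 -> on_hand[A=28 B=36 C=25] avail[A=22 B=33 C=25] open={R7,R9}
Step 17: cancel R9 -> on_hand[A=28 B=36 C=25] avail[A=22 B=36 C=25] open={R7}
Step 18: reserve R10 C 7 -> on_hand[A=28 B=36 C=25] avail[A=22 B=36 C=18] open={R10,R7}
Step 19: reserve R11 A 7 -> on_hand[A=28 B=36 C=25] avail[A=15 B=36 C=18] open={R10,R11,R7}
Step 20: commit R7 -> on_hand[A=22 B=36 C=25] avail[A=15 B=36 C=18] open={R10,R11}
Step 21: reserve R12 B 6 -> on_hand[A=22 B=36 C=25] avail[A=15 B=30 C=18] open={R10,R11,R12}
Open reservations: ['R10', 'R11', 'R12'] -> 3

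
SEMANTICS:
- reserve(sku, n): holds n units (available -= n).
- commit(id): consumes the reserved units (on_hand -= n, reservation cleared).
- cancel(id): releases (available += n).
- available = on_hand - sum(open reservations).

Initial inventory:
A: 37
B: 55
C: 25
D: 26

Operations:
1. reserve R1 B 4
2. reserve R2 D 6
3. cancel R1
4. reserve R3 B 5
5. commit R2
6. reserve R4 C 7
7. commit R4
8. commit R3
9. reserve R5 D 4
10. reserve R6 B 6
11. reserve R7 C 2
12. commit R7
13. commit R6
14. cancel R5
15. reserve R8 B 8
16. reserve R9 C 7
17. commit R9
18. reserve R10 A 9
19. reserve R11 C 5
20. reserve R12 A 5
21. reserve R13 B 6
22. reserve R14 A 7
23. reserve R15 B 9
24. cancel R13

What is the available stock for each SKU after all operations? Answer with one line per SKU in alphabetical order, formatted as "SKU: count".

Step 1: reserve R1 B 4 -> on_hand[A=37 B=55 C=25 D=26] avail[A=37 B=51 C=25 D=26] open={R1}
Step 2: reserve R2 D 6 -> on_hand[A=37 B=55 C=25 D=26] avail[A=37 B=51 C=25 D=20] open={R1,R2}
Step 3: cancel R1 -> on_hand[A=37 B=55 C=25 D=26] avail[A=37 B=55 C=25 D=20] open={R2}
Step 4: reserve R3 B 5 -> on_hand[A=37 B=55 C=25 D=26] avail[A=37 B=50 C=25 D=20] open={R2,R3}
Step 5: commit R2 -> on_hand[A=37 B=55 C=25 D=20] avail[A=37 B=50 C=25 D=20] open={R3}
Step 6: reserve R4 C 7 -> on_hand[A=37 B=55 C=25 D=20] avail[A=37 B=50 C=18 D=20] open={R3,R4}
Step 7: commit R4 -> on_hand[A=37 B=55 C=18 D=20] avail[A=37 B=50 C=18 D=20] open={R3}
Step 8: commit R3 -> on_hand[A=37 B=50 C=18 D=20] avail[A=37 B=50 C=18 D=20] open={}
Step 9: reserve R5 D 4 -> on_hand[A=37 B=50 C=18 D=20] avail[A=37 B=50 C=18 D=16] open={R5}
Step 10: reserve R6 B 6 -> on_hand[A=37 B=50 C=18 D=20] avail[A=37 B=44 C=18 D=16] open={R5,R6}
Step 11: reserve R7 C 2 -> on_hand[A=37 B=50 C=18 D=20] avail[A=37 B=44 C=16 D=16] open={R5,R6,R7}
Step 12: commit R7 -> on_hand[A=37 B=50 C=16 D=20] avail[A=37 B=44 C=16 D=16] open={R5,R6}
Step 13: commit R6 -> on_hand[A=37 B=44 C=16 D=20] avail[A=37 B=44 C=16 D=16] open={R5}
Step 14: cancel R5 -> on_hand[A=37 B=44 C=16 D=20] avail[A=37 B=44 C=16 D=20] open={}
Step 15: reserve R8 B 8 -> on_hand[A=37 B=44 C=16 D=20] avail[A=37 B=36 C=16 D=20] open={R8}
Step 16: reserve R9 C 7 -> on_hand[A=37 B=44 C=16 D=20] avail[A=37 B=36 C=9 D=20] open={R8,R9}
Step 17: commit R9 -> on_hand[A=37 B=44 C=9 D=20] avail[A=37 B=36 C=9 D=20] open={R8}
Step 18: reserve R10 A 9 -> on_hand[A=37 B=44 C=9 D=20] avail[A=28 B=36 C=9 D=20] open={R10,R8}
Step 19: reserve R11 C 5 -> on_hand[A=37 B=44 C=9 D=20] avail[A=28 B=36 C=4 D=20] open={R10,R11,R8}
Step 20: reserve R12 A 5 -> on_hand[A=37 B=44 C=9 D=20] avail[A=23 B=36 C=4 D=20] open={R10,R11,R12,R8}
Step 21: reserve R13 B 6 -> on_hand[A=37 B=44 C=9 D=20] avail[A=23 B=30 C=4 D=20] open={R10,R11,R12,R13,R8}
Step 22: reserve R14 A 7 -> on_hand[A=37 B=44 C=9 D=20] avail[A=16 B=30 C=4 D=20] open={R10,R11,R12,R13,R14,R8}
Step 23: reserve R15 B 9 -> on_hand[A=37 B=44 C=9 D=20] avail[A=16 B=21 C=4 D=20] open={R10,R11,R12,R13,R14,R15,R8}
Step 24: cancel R13 -> on_hand[A=37 B=44 C=9 D=20] avail[A=16 B=27 C=4 D=20] open={R10,R11,R12,R14,R15,R8}

Answer: A: 16
B: 27
C: 4
D: 20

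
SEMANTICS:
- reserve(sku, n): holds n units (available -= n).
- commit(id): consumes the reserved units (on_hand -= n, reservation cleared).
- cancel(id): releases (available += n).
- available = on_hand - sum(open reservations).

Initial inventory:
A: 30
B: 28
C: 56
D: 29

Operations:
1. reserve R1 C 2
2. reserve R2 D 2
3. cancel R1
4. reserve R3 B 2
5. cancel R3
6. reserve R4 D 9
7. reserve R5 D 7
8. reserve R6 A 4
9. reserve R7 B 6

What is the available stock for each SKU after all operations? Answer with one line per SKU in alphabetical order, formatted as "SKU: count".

Answer: A: 26
B: 22
C: 56
D: 11

Derivation:
Step 1: reserve R1 C 2 -> on_hand[A=30 B=28 C=56 D=29] avail[A=30 B=28 C=54 D=29] open={R1}
Step 2: reserve R2 D 2 -> on_hand[A=30 B=28 C=56 D=29] avail[A=30 B=28 C=54 D=27] open={R1,R2}
Step 3: cancel R1 -> on_hand[A=30 B=28 C=56 D=29] avail[A=30 B=28 C=56 D=27] open={R2}
Step 4: reserve R3 B 2 -> on_hand[A=30 B=28 C=56 D=29] avail[A=30 B=26 C=56 D=27] open={R2,R3}
Step 5: cancel R3 -> on_hand[A=30 B=28 C=56 D=29] avail[A=30 B=28 C=56 D=27] open={R2}
Step 6: reserve R4 D 9 -> on_hand[A=30 B=28 C=56 D=29] avail[A=30 B=28 C=56 D=18] open={R2,R4}
Step 7: reserve R5 D 7 -> on_hand[A=30 B=28 C=56 D=29] avail[A=30 B=28 C=56 D=11] open={R2,R4,R5}
Step 8: reserve R6 A 4 -> on_hand[A=30 B=28 C=56 D=29] avail[A=26 B=28 C=56 D=11] open={R2,R4,R5,R6}
Step 9: reserve R7 B 6 -> on_hand[A=30 B=28 C=56 D=29] avail[A=26 B=22 C=56 D=11] open={R2,R4,R5,R6,R7}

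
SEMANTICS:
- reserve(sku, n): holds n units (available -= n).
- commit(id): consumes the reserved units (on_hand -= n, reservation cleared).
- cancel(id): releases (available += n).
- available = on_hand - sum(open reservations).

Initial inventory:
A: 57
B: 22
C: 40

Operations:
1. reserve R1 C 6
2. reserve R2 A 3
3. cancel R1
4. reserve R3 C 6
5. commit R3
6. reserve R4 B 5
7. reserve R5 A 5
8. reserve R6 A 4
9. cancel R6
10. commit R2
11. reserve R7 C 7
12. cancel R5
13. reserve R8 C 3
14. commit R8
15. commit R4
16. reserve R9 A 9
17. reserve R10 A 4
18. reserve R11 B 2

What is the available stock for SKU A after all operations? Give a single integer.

Step 1: reserve R1 C 6 -> on_hand[A=57 B=22 C=40] avail[A=57 B=22 C=34] open={R1}
Step 2: reserve R2 A 3 -> on_hand[A=57 B=22 C=40] avail[A=54 B=22 C=34] open={R1,R2}
Step 3: cancel R1 -> on_hand[A=57 B=22 C=40] avail[A=54 B=22 C=40] open={R2}
Step 4: reserve R3 C 6 -> on_hand[A=57 B=22 C=40] avail[A=54 B=22 C=34] open={R2,R3}
Step 5: commit R3 -> on_hand[A=57 B=22 C=34] avail[A=54 B=22 C=34] open={R2}
Step 6: reserve R4 B 5 -> on_hand[A=57 B=22 C=34] avail[A=54 B=17 C=34] open={R2,R4}
Step 7: reserve R5 A 5 -> on_hand[A=57 B=22 C=34] avail[A=49 B=17 C=34] open={R2,R4,R5}
Step 8: reserve R6 A 4 -> on_hand[A=57 B=22 C=34] avail[A=45 B=17 C=34] open={R2,R4,R5,R6}
Step 9: cancel R6 -> on_hand[A=57 B=22 C=34] avail[A=49 B=17 C=34] open={R2,R4,R5}
Step 10: commit R2 -> on_hand[A=54 B=22 C=34] avail[A=49 B=17 C=34] open={R4,R5}
Step 11: reserve R7 C 7 -> on_hand[A=54 B=22 C=34] avail[A=49 B=17 C=27] open={R4,R5,R7}
Step 12: cancel R5 -> on_hand[A=54 B=22 C=34] avail[A=54 B=17 C=27] open={R4,R7}
Step 13: reserve R8 C 3 -> on_hand[A=54 B=22 C=34] avail[A=54 B=17 C=24] open={R4,R7,R8}
Step 14: commit R8 -> on_hand[A=54 B=22 C=31] avail[A=54 B=17 C=24] open={R4,R7}
Step 15: commit R4 -> on_hand[A=54 B=17 C=31] avail[A=54 B=17 C=24] open={R7}
Step 16: reserve R9 A 9 -> on_hand[A=54 B=17 C=31] avail[A=45 B=17 C=24] open={R7,R9}
Step 17: reserve R10 A 4 -> on_hand[A=54 B=17 C=31] avail[A=41 B=17 C=24] open={R10,R7,R9}
Step 18: reserve R11 B 2 -> on_hand[A=54 B=17 C=31] avail[A=41 B=15 C=24] open={R10,R11,R7,R9}
Final available[A] = 41

Answer: 41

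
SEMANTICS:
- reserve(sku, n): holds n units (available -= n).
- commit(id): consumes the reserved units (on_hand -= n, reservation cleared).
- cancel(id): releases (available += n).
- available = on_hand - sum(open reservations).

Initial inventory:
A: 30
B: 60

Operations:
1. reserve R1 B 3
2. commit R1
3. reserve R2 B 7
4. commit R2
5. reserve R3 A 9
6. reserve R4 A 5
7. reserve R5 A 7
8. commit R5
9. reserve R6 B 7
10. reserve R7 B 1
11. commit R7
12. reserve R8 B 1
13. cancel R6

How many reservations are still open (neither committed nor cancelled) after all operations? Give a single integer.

Answer: 3

Derivation:
Step 1: reserve R1 B 3 -> on_hand[A=30 B=60] avail[A=30 B=57] open={R1}
Step 2: commit R1 -> on_hand[A=30 B=57] avail[A=30 B=57] open={}
Step 3: reserve R2 B 7 -> on_hand[A=30 B=57] avail[A=30 B=50] open={R2}
Step 4: commit R2 -> on_hand[A=30 B=50] avail[A=30 B=50] open={}
Step 5: reserve R3 A 9 -> on_hand[A=30 B=50] avail[A=21 B=50] open={R3}
Step 6: reserve R4 A 5 -> on_hand[A=30 B=50] avail[A=16 B=50] open={R3,R4}
Step 7: reserve R5 A 7 -> on_hand[A=30 B=50] avail[A=9 B=50] open={R3,R4,R5}
Step 8: commit R5 -> on_hand[A=23 B=50] avail[A=9 B=50] open={R3,R4}
Step 9: reserve R6 B 7 -> on_hand[A=23 B=50] avail[A=9 B=43] open={R3,R4,R6}
Step 10: reserve R7 B 1 -> on_hand[A=23 B=50] avail[A=9 B=42] open={R3,R4,R6,R7}
Step 11: commit R7 -> on_hand[A=23 B=49] avail[A=9 B=42] open={R3,R4,R6}
Step 12: reserve R8 B 1 -> on_hand[A=23 B=49] avail[A=9 B=41] open={R3,R4,R6,R8}
Step 13: cancel R6 -> on_hand[A=23 B=49] avail[A=9 B=48] open={R3,R4,R8}
Open reservations: ['R3', 'R4', 'R8'] -> 3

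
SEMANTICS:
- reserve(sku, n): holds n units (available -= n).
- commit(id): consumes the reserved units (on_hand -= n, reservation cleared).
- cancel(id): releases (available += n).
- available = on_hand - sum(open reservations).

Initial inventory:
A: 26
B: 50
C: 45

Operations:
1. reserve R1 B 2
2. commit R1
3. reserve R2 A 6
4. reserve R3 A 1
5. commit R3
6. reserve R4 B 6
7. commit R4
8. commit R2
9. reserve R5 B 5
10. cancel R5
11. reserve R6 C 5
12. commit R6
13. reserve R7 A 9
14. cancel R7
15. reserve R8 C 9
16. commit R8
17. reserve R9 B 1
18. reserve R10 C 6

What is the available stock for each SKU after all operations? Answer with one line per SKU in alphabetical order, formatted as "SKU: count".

Step 1: reserve R1 B 2 -> on_hand[A=26 B=50 C=45] avail[A=26 B=48 C=45] open={R1}
Step 2: commit R1 -> on_hand[A=26 B=48 C=45] avail[A=26 B=48 C=45] open={}
Step 3: reserve R2 A 6 -> on_hand[A=26 B=48 C=45] avail[A=20 B=48 C=45] open={R2}
Step 4: reserve R3 A 1 -> on_hand[A=26 B=48 C=45] avail[A=19 B=48 C=45] open={R2,R3}
Step 5: commit R3 -> on_hand[A=25 B=48 C=45] avail[A=19 B=48 C=45] open={R2}
Step 6: reserve R4 B 6 -> on_hand[A=25 B=48 C=45] avail[A=19 B=42 C=45] open={R2,R4}
Step 7: commit R4 -> on_hand[A=25 B=42 C=45] avail[A=19 B=42 C=45] open={R2}
Step 8: commit R2 -> on_hand[A=19 B=42 C=45] avail[A=19 B=42 C=45] open={}
Step 9: reserve R5 B 5 -> on_hand[A=19 B=42 C=45] avail[A=19 B=37 C=45] open={R5}
Step 10: cancel R5 -> on_hand[A=19 B=42 C=45] avail[A=19 B=42 C=45] open={}
Step 11: reserve R6 C 5 -> on_hand[A=19 B=42 C=45] avail[A=19 B=42 C=40] open={R6}
Step 12: commit R6 -> on_hand[A=19 B=42 C=40] avail[A=19 B=42 C=40] open={}
Step 13: reserve R7 A 9 -> on_hand[A=19 B=42 C=40] avail[A=10 B=42 C=40] open={R7}
Step 14: cancel R7 -> on_hand[A=19 B=42 C=40] avail[A=19 B=42 C=40] open={}
Step 15: reserve R8 C 9 -> on_hand[A=19 B=42 C=40] avail[A=19 B=42 C=31] open={R8}
Step 16: commit R8 -> on_hand[A=19 B=42 C=31] avail[A=19 B=42 C=31] open={}
Step 17: reserve R9 B 1 -> on_hand[A=19 B=42 C=31] avail[A=19 B=41 C=31] open={R9}
Step 18: reserve R10 C 6 -> on_hand[A=19 B=42 C=31] avail[A=19 B=41 C=25] open={R10,R9}

Answer: A: 19
B: 41
C: 25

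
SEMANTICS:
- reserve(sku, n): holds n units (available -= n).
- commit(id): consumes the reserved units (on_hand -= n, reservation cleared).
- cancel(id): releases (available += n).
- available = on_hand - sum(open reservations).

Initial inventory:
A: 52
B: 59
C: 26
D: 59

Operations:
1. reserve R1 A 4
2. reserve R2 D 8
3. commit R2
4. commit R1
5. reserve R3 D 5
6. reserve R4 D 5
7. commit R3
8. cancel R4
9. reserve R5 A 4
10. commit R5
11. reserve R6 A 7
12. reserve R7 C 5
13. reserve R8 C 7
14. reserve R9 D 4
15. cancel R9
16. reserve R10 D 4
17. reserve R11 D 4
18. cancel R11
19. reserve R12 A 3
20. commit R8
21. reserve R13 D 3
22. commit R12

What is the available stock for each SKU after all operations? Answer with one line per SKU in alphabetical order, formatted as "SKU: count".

Step 1: reserve R1 A 4 -> on_hand[A=52 B=59 C=26 D=59] avail[A=48 B=59 C=26 D=59] open={R1}
Step 2: reserve R2 D 8 -> on_hand[A=52 B=59 C=26 D=59] avail[A=48 B=59 C=26 D=51] open={R1,R2}
Step 3: commit R2 -> on_hand[A=52 B=59 C=26 D=51] avail[A=48 B=59 C=26 D=51] open={R1}
Step 4: commit R1 -> on_hand[A=48 B=59 C=26 D=51] avail[A=48 B=59 C=26 D=51] open={}
Step 5: reserve R3 D 5 -> on_hand[A=48 B=59 C=26 D=51] avail[A=48 B=59 C=26 D=46] open={R3}
Step 6: reserve R4 D 5 -> on_hand[A=48 B=59 C=26 D=51] avail[A=48 B=59 C=26 D=41] open={R3,R4}
Step 7: commit R3 -> on_hand[A=48 B=59 C=26 D=46] avail[A=48 B=59 C=26 D=41] open={R4}
Step 8: cancel R4 -> on_hand[A=48 B=59 C=26 D=46] avail[A=48 B=59 C=26 D=46] open={}
Step 9: reserve R5 A 4 -> on_hand[A=48 B=59 C=26 D=46] avail[A=44 B=59 C=26 D=46] open={R5}
Step 10: commit R5 -> on_hand[A=44 B=59 C=26 D=46] avail[A=44 B=59 C=26 D=46] open={}
Step 11: reserve R6 A 7 -> on_hand[A=44 B=59 C=26 D=46] avail[A=37 B=59 C=26 D=46] open={R6}
Step 12: reserve R7 C 5 -> on_hand[A=44 B=59 C=26 D=46] avail[A=37 B=59 C=21 D=46] open={R6,R7}
Step 13: reserve R8 C 7 -> on_hand[A=44 B=59 C=26 D=46] avail[A=37 B=59 C=14 D=46] open={R6,R7,R8}
Step 14: reserve R9 D 4 -> on_hand[A=44 B=59 C=26 D=46] avail[A=37 B=59 C=14 D=42] open={R6,R7,R8,R9}
Step 15: cancel R9 -> on_hand[A=44 B=59 C=26 D=46] avail[A=37 B=59 C=14 D=46] open={R6,R7,R8}
Step 16: reserve R10 D 4 -> on_hand[A=44 B=59 C=26 D=46] avail[A=37 B=59 C=14 D=42] open={R10,R6,R7,R8}
Step 17: reserve R11 D 4 -> on_hand[A=44 B=59 C=26 D=46] avail[A=37 B=59 C=14 D=38] open={R10,R11,R6,R7,R8}
Step 18: cancel R11 -> on_hand[A=44 B=59 C=26 D=46] avail[A=37 B=59 C=14 D=42] open={R10,R6,R7,R8}
Step 19: reserve R12 A 3 -> on_hand[A=44 B=59 C=26 D=46] avail[A=34 B=59 C=14 D=42] open={R10,R12,R6,R7,R8}
Step 20: commit R8 -> on_hand[A=44 B=59 C=19 D=46] avail[A=34 B=59 C=14 D=42] open={R10,R12,R6,R7}
Step 21: reserve R13 D 3 -> on_hand[A=44 B=59 C=19 D=46] avail[A=34 B=59 C=14 D=39] open={R10,R12,R13,R6,R7}
Step 22: commit R12 -> on_hand[A=41 B=59 C=19 D=46] avail[A=34 B=59 C=14 D=39] open={R10,R13,R6,R7}

Answer: A: 34
B: 59
C: 14
D: 39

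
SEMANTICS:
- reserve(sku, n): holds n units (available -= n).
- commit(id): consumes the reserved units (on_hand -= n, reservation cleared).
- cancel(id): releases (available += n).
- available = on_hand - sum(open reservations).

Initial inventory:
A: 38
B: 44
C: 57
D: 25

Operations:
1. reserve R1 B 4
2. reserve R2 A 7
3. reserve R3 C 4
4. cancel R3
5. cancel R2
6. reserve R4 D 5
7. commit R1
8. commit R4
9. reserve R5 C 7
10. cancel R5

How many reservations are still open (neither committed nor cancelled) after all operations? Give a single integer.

Answer: 0

Derivation:
Step 1: reserve R1 B 4 -> on_hand[A=38 B=44 C=57 D=25] avail[A=38 B=40 C=57 D=25] open={R1}
Step 2: reserve R2 A 7 -> on_hand[A=38 B=44 C=57 D=25] avail[A=31 B=40 C=57 D=25] open={R1,R2}
Step 3: reserve R3 C 4 -> on_hand[A=38 B=44 C=57 D=25] avail[A=31 B=40 C=53 D=25] open={R1,R2,R3}
Step 4: cancel R3 -> on_hand[A=38 B=44 C=57 D=25] avail[A=31 B=40 C=57 D=25] open={R1,R2}
Step 5: cancel R2 -> on_hand[A=38 B=44 C=57 D=25] avail[A=38 B=40 C=57 D=25] open={R1}
Step 6: reserve R4 D 5 -> on_hand[A=38 B=44 C=57 D=25] avail[A=38 B=40 C=57 D=20] open={R1,R4}
Step 7: commit R1 -> on_hand[A=38 B=40 C=57 D=25] avail[A=38 B=40 C=57 D=20] open={R4}
Step 8: commit R4 -> on_hand[A=38 B=40 C=57 D=20] avail[A=38 B=40 C=57 D=20] open={}
Step 9: reserve R5 C 7 -> on_hand[A=38 B=40 C=57 D=20] avail[A=38 B=40 C=50 D=20] open={R5}
Step 10: cancel R5 -> on_hand[A=38 B=40 C=57 D=20] avail[A=38 B=40 C=57 D=20] open={}
Open reservations: [] -> 0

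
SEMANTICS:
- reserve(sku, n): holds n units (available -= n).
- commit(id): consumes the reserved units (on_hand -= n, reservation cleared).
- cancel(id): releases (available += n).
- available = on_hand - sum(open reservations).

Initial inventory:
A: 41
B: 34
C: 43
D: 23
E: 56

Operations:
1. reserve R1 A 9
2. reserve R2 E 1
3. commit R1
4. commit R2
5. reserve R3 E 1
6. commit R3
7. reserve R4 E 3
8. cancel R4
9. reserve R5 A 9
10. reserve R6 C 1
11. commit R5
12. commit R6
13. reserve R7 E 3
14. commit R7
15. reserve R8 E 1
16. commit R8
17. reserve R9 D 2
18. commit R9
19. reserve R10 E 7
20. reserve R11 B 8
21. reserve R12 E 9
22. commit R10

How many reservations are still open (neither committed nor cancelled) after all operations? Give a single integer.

Step 1: reserve R1 A 9 -> on_hand[A=41 B=34 C=43 D=23 E=56] avail[A=32 B=34 C=43 D=23 E=56] open={R1}
Step 2: reserve R2 E 1 -> on_hand[A=41 B=34 C=43 D=23 E=56] avail[A=32 B=34 C=43 D=23 E=55] open={R1,R2}
Step 3: commit R1 -> on_hand[A=32 B=34 C=43 D=23 E=56] avail[A=32 B=34 C=43 D=23 E=55] open={R2}
Step 4: commit R2 -> on_hand[A=32 B=34 C=43 D=23 E=55] avail[A=32 B=34 C=43 D=23 E=55] open={}
Step 5: reserve R3 E 1 -> on_hand[A=32 B=34 C=43 D=23 E=55] avail[A=32 B=34 C=43 D=23 E=54] open={R3}
Step 6: commit R3 -> on_hand[A=32 B=34 C=43 D=23 E=54] avail[A=32 B=34 C=43 D=23 E=54] open={}
Step 7: reserve R4 E 3 -> on_hand[A=32 B=34 C=43 D=23 E=54] avail[A=32 B=34 C=43 D=23 E=51] open={R4}
Step 8: cancel R4 -> on_hand[A=32 B=34 C=43 D=23 E=54] avail[A=32 B=34 C=43 D=23 E=54] open={}
Step 9: reserve R5 A 9 -> on_hand[A=32 B=34 C=43 D=23 E=54] avail[A=23 B=34 C=43 D=23 E=54] open={R5}
Step 10: reserve R6 C 1 -> on_hand[A=32 B=34 C=43 D=23 E=54] avail[A=23 B=34 C=42 D=23 E=54] open={R5,R6}
Step 11: commit R5 -> on_hand[A=23 B=34 C=43 D=23 E=54] avail[A=23 B=34 C=42 D=23 E=54] open={R6}
Step 12: commit R6 -> on_hand[A=23 B=34 C=42 D=23 E=54] avail[A=23 B=34 C=42 D=23 E=54] open={}
Step 13: reserve R7 E 3 -> on_hand[A=23 B=34 C=42 D=23 E=54] avail[A=23 B=34 C=42 D=23 E=51] open={R7}
Step 14: commit R7 -> on_hand[A=23 B=34 C=42 D=23 E=51] avail[A=23 B=34 C=42 D=23 E=51] open={}
Step 15: reserve R8 E 1 -> on_hand[A=23 B=34 C=42 D=23 E=51] avail[A=23 B=34 C=42 D=23 E=50] open={R8}
Step 16: commit R8 -> on_hand[A=23 B=34 C=42 D=23 E=50] avail[A=23 B=34 C=42 D=23 E=50] open={}
Step 17: reserve R9 D 2 -> on_hand[A=23 B=34 C=42 D=23 E=50] avail[A=23 B=34 C=42 D=21 E=50] open={R9}
Step 18: commit R9 -> on_hand[A=23 B=34 C=42 D=21 E=50] avail[A=23 B=34 C=42 D=21 E=50] open={}
Step 19: reserve R10 E 7 -> on_hand[A=23 B=34 C=42 D=21 E=50] avail[A=23 B=34 C=42 D=21 E=43] open={R10}
Step 20: reserve R11 B 8 -> on_hand[A=23 B=34 C=42 D=21 E=50] avail[A=23 B=26 C=42 D=21 E=43] open={R10,R11}
Step 21: reserve R12 E 9 -> on_hand[A=23 B=34 C=42 D=21 E=50] avail[A=23 B=26 C=42 D=21 E=34] open={R10,R11,R12}
Step 22: commit R10 -> on_hand[A=23 B=34 C=42 D=21 E=43] avail[A=23 B=26 C=42 D=21 E=34] open={R11,R12}
Open reservations: ['R11', 'R12'] -> 2

Answer: 2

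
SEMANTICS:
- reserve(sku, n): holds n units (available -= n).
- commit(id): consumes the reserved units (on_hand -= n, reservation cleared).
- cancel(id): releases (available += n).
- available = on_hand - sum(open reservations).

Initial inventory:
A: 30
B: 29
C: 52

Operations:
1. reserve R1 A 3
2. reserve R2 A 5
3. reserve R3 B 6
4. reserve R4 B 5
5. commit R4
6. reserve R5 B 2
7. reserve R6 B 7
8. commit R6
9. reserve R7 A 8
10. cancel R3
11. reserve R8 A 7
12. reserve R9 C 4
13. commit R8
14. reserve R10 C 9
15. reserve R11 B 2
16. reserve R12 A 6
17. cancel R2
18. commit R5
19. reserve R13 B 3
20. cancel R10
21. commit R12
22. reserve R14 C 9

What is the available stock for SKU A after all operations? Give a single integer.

Answer: 6

Derivation:
Step 1: reserve R1 A 3 -> on_hand[A=30 B=29 C=52] avail[A=27 B=29 C=52] open={R1}
Step 2: reserve R2 A 5 -> on_hand[A=30 B=29 C=52] avail[A=22 B=29 C=52] open={R1,R2}
Step 3: reserve R3 B 6 -> on_hand[A=30 B=29 C=52] avail[A=22 B=23 C=52] open={R1,R2,R3}
Step 4: reserve R4 B 5 -> on_hand[A=30 B=29 C=52] avail[A=22 B=18 C=52] open={R1,R2,R3,R4}
Step 5: commit R4 -> on_hand[A=30 B=24 C=52] avail[A=22 B=18 C=52] open={R1,R2,R3}
Step 6: reserve R5 B 2 -> on_hand[A=30 B=24 C=52] avail[A=22 B=16 C=52] open={R1,R2,R3,R5}
Step 7: reserve R6 B 7 -> on_hand[A=30 B=24 C=52] avail[A=22 B=9 C=52] open={R1,R2,R3,R5,R6}
Step 8: commit R6 -> on_hand[A=30 B=17 C=52] avail[A=22 B=9 C=52] open={R1,R2,R3,R5}
Step 9: reserve R7 A 8 -> on_hand[A=30 B=17 C=52] avail[A=14 B=9 C=52] open={R1,R2,R3,R5,R7}
Step 10: cancel R3 -> on_hand[A=30 B=17 C=52] avail[A=14 B=15 C=52] open={R1,R2,R5,R7}
Step 11: reserve R8 A 7 -> on_hand[A=30 B=17 C=52] avail[A=7 B=15 C=52] open={R1,R2,R5,R7,R8}
Step 12: reserve R9 C 4 -> on_hand[A=30 B=17 C=52] avail[A=7 B=15 C=48] open={R1,R2,R5,R7,R8,R9}
Step 13: commit R8 -> on_hand[A=23 B=17 C=52] avail[A=7 B=15 C=48] open={R1,R2,R5,R7,R9}
Step 14: reserve R10 C 9 -> on_hand[A=23 B=17 C=52] avail[A=7 B=15 C=39] open={R1,R10,R2,R5,R7,R9}
Step 15: reserve R11 B 2 -> on_hand[A=23 B=17 C=52] avail[A=7 B=13 C=39] open={R1,R10,R11,R2,R5,R7,R9}
Step 16: reserve R12 A 6 -> on_hand[A=23 B=17 C=52] avail[A=1 B=13 C=39] open={R1,R10,R11,R12,R2,R5,R7,R9}
Step 17: cancel R2 -> on_hand[A=23 B=17 C=52] avail[A=6 B=13 C=39] open={R1,R10,R11,R12,R5,R7,R9}
Step 18: commit R5 -> on_hand[A=23 B=15 C=52] avail[A=6 B=13 C=39] open={R1,R10,R11,R12,R7,R9}
Step 19: reserve R13 B 3 -> on_hand[A=23 B=15 C=52] avail[A=6 B=10 C=39] open={R1,R10,R11,R12,R13,R7,R9}
Step 20: cancel R10 -> on_hand[A=23 B=15 C=52] avail[A=6 B=10 C=48] open={R1,R11,R12,R13,R7,R9}
Step 21: commit R12 -> on_hand[A=17 B=15 C=52] avail[A=6 B=10 C=48] open={R1,R11,R13,R7,R9}
Step 22: reserve R14 C 9 -> on_hand[A=17 B=15 C=52] avail[A=6 B=10 C=39] open={R1,R11,R13,R14,R7,R9}
Final available[A] = 6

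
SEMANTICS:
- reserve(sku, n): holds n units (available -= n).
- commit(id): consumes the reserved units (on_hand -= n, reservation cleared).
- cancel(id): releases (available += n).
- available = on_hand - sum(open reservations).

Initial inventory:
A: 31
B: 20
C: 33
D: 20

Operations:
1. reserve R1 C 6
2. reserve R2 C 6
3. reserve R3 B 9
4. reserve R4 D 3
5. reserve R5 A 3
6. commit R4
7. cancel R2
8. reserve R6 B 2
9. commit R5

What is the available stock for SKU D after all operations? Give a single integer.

Answer: 17

Derivation:
Step 1: reserve R1 C 6 -> on_hand[A=31 B=20 C=33 D=20] avail[A=31 B=20 C=27 D=20] open={R1}
Step 2: reserve R2 C 6 -> on_hand[A=31 B=20 C=33 D=20] avail[A=31 B=20 C=21 D=20] open={R1,R2}
Step 3: reserve R3 B 9 -> on_hand[A=31 B=20 C=33 D=20] avail[A=31 B=11 C=21 D=20] open={R1,R2,R3}
Step 4: reserve R4 D 3 -> on_hand[A=31 B=20 C=33 D=20] avail[A=31 B=11 C=21 D=17] open={R1,R2,R3,R4}
Step 5: reserve R5 A 3 -> on_hand[A=31 B=20 C=33 D=20] avail[A=28 B=11 C=21 D=17] open={R1,R2,R3,R4,R5}
Step 6: commit R4 -> on_hand[A=31 B=20 C=33 D=17] avail[A=28 B=11 C=21 D=17] open={R1,R2,R3,R5}
Step 7: cancel R2 -> on_hand[A=31 B=20 C=33 D=17] avail[A=28 B=11 C=27 D=17] open={R1,R3,R5}
Step 8: reserve R6 B 2 -> on_hand[A=31 B=20 C=33 D=17] avail[A=28 B=9 C=27 D=17] open={R1,R3,R5,R6}
Step 9: commit R5 -> on_hand[A=28 B=20 C=33 D=17] avail[A=28 B=9 C=27 D=17] open={R1,R3,R6}
Final available[D] = 17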